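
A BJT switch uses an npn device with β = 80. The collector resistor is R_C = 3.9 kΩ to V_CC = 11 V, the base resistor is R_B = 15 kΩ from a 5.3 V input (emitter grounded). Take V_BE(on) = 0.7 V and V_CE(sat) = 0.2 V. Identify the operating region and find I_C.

Assume active: I_B = (5.3 − 0.7)/15 = 0.307 mA, giving I_C = β·I_B = 24.5 mA.
But then V_CE = 11 − 24.5×3.9 = -84.7 V < V_CE(sat) = 0.2 V — impossible in the active region.
So the transistor is saturated. With V_CE = 0.2 V, I_C = (V_CC − 0.2)/R_C = 10.8/3.9 = 2.77 mA.
Check: β·I_B = 24.5 mA > I_C = 2.77 mA, confirming saturation.

saturation; I_C ≈ 2.8 mA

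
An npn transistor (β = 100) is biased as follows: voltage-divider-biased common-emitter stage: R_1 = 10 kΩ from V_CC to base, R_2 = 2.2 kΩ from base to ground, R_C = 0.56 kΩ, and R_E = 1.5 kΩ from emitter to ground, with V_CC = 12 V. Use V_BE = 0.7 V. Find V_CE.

Thevenize the base divider: V_Th = V_CC·R_2/(R_1+R_2) = 12×2.2/12.2 = 2.16 V, R_Th = R_1‖R_2 = 1.8 kΩ.
Base-emitter loop: V_Th = I_B·R_Th + V_BE + (β+1)I_B·R_E, so I_B = (2.16 − 0.7) / (1.8 + 101×1.5) = 0.00955 mA.
I_C = β·I_B = 100×0.00955 = 0.955 mA, and I_E = (β+1)I_B = 0.964 mA.
V_CE = V_CC − I_C·R_C − I_E·R_E = 12 − 0.955×0.56 − 0.964×1.5 = 10 V.
V_CE = 10 V > 0.2 V confirms active-region operation.

V_CE ≈ 10 V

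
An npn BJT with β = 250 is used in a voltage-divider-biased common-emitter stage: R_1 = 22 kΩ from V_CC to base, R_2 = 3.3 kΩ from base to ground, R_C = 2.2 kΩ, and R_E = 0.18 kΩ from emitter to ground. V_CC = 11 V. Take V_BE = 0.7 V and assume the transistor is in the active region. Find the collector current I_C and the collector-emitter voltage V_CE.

I_C ≈ 3.8 mA, V_CE ≈ 1.9 V

Thevenize the base divider: V_Th = V_CC·R_2/(R_1+R_2) = 11×3.3/25.3 = 1.43 V, R_Th = R_1‖R_2 = 2.87 kΩ.
Base-emitter loop: V_Th = I_B·R_Th + V_BE + (β+1)I_B·R_E, so I_B = (1.43 − 0.7) / (2.87 + 251×0.18) = 0.0153 mA.
I_C = β·I_B = 250×0.0153 = 3.82 mA, and I_E = (β+1)I_B = 3.84 mA.
V_CE = V_CC − I_C·R_C − I_E·R_E = 11 − 3.82×2.2 − 3.84×0.18 = 1.9 V.
V_CE = 1.9 V > 0.2 V confirms active-region operation.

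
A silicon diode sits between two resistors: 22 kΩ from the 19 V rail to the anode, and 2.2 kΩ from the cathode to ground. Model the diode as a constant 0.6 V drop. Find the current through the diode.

The two resistors are in series with the diode, so KVL gives 19 = I·22 + 0.6 + I·2.2.
I = (19 − 0.6) / (22 + 2.2) kΩ = 18.4 / 24.2 = 0.76 mA.

I ≈ 0.76 mA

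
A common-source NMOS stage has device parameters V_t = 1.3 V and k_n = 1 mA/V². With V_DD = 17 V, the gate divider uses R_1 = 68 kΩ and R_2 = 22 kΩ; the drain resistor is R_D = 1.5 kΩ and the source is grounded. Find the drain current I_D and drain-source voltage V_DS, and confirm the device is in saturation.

I_D ≈ 4.1 mA, V_DS ≈ 11 V

V_G = V_DD·R_2/(R_1+R_2) = 17×22/90 = 4.16 V. With the source grounded, V_GS = V_G = 4.16 V.
Assume saturation: I_D = (k_n/2)(V_GS − V_t)² = (1/2)×(4.16 − 1.3)² = 0.5×2.86² = 4.08 mA.
V_DS = V_DD − I_D·R_D = 17 − 4.08×1.5 = 10.9 V.
Saturation requires V_DS ≥ V_GS − V_t = 2.86 V; 10.9 ≥ 2.86 ✓.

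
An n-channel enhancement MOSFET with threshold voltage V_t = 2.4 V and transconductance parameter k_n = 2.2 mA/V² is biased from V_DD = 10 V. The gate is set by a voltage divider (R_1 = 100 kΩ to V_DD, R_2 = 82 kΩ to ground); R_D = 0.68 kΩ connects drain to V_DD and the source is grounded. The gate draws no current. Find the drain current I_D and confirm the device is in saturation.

I_D ≈ 4.9 mA

V_G = V_DD·R_2/(R_1+R_2) = 10×82/182 = 4.51 V. With the source grounded, V_GS = V_G = 4.51 V.
Assume saturation: I_D = (k_n/2)(V_GS − V_t)² = (2.2/2)×(4.51 − 2.4)² = 1.1×2.11² = 4.88 mA.
V_DS = V_DD − I_D·R_D = 10 − 4.88×0.68 = 6.68 V.
Saturation requires V_DS ≥ V_GS − V_t = 2.11 V; 6.68 ≥ 2.11 ✓.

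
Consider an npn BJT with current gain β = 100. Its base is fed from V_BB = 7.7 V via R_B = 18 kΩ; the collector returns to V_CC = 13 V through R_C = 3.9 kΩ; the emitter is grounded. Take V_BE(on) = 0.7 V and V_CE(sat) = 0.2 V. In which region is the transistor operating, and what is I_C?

saturation; I_C ≈ 3.3 mA

Assume active: I_B = (7.7 − 0.7)/18 = 0.389 mA, giving I_C = β·I_B = 38.9 mA.
But then V_CE = 13 − 38.9×3.9 = -139 V < V_CE(sat) = 0.2 V — impossible in the active region.
So the transistor is saturated. With V_CE = 0.2 V, I_C = (V_CC − 0.2)/R_C = 12.8/3.9 = 3.28 mA.
Check: β·I_B = 38.9 mA > I_C = 3.28 mA, confirming saturation.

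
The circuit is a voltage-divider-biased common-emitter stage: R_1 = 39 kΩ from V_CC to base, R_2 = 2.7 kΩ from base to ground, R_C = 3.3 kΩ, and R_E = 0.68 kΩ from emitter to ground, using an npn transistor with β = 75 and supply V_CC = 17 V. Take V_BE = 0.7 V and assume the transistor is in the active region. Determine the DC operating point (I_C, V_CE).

I_C ≈ 0.55 mA, V_CE ≈ 15 V

Thevenize the base divider: V_Th = V_CC·R_2/(R_1+R_2) = 17×2.7/41.7 = 1.1 V, R_Th = R_1‖R_2 = 2.53 kΩ.
Base-emitter loop: V_Th = I_B·R_Th + V_BE + (β+1)I_B·R_E, so I_B = (1.1 − 0.7) / (2.53 + 76×0.68) = 0.00739 mA.
I_C = β·I_B = 75×0.00739 = 0.554 mA, and I_E = (β+1)I_B = 0.562 mA.
V_CE = V_CC − I_C·R_C − I_E·R_E = 17 − 0.554×3.3 − 0.562×0.68 = 14.8 V.
V_CE = 14.8 V > 0.2 V confirms active-region operation.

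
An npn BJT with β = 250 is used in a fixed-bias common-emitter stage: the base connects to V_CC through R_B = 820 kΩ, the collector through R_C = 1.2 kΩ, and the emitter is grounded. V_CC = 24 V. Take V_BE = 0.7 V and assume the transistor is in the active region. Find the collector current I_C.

Base loop: V_CC = I_B·R_B + V_BE, so I_B = (24 − 0.7)/820 kΩ = 0.0284 mA.
In the active region I_C = β·I_B = 250 × 0.0284 = 7.1 mA.
Collector loop: V_CE = V_CC − I_C·R_C = 24 − 7.1×1.2 = 15.5 V.
Since V_CE = 15.5 V > V_CE(sat) ≈ 0.2 V, the transistor is in the active region as assumed.

I_C ≈ 7.1 mA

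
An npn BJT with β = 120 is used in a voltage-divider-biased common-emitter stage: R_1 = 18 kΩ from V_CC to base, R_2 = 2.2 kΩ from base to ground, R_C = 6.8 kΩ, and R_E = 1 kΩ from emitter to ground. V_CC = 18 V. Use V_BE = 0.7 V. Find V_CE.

V_CE ≈ 8.4 V

Thevenize the base divider: V_Th = V_CC·R_2/(R_1+R_2) = 18×2.2/20.2 = 1.96 V, R_Th = R_1‖R_2 = 1.96 kΩ.
Base-emitter loop: V_Th = I_B·R_Th + V_BE + (β+1)I_B·R_E, so I_B = (1.96 − 0.7) / (1.96 + 121×1) = 0.0103 mA.
I_C = β·I_B = 120×0.0103 = 1.23 mA, and I_E = (β+1)I_B = 1.24 mA.
V_CE = V_CC − I_C·R_C − I_E·R_E = 18 − 1.23×6.8 − 1.24×1 = 8.4 V.
V_CE = 8.4 V > 0.2 V confirms active-region operation.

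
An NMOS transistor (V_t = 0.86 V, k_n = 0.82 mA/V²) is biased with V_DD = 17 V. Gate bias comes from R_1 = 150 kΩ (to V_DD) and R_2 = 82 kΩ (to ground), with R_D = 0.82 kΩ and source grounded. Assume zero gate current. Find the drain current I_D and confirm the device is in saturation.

I_D ≈ 11 mA

V_G = V_DD·R_2/(R_1+R_2) = 17×82/232 = 6.01 V. With the source grounded, V_GS = V_G = 6.01 V.
Assume saturation: I_D = (k_n/2)(V_GS − V_t)² = (0.82/2)×(6.01 − 0.86)² = 0.41×5.15² = 10.9 mA.
V_DS = V_DD − I_D·R_D = 17 − 10.9×0.82 = 8.09 V.
Saturation requires V_DS ≥ V_GS − V_t = 5.15 V; 8.09 ≥ 5.15 ✓.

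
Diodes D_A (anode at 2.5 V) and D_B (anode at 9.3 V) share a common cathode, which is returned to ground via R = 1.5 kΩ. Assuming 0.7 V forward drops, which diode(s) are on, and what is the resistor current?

Only D_B conducts; I_R ≈ 5.7 mA

Assume both conduct. Then node N would need to be at both 2.5−0.7 = 1.8 V and 9.3−0.7 = 8.6 V, which is impossible.
Assume only D_B conducts: V_N = 9.3 − 0.7 = 8.6 V, so I_R = 8.6/1.5 = 5.73 mA.
Check D_A: its anode-to-cathode voltage is 2.5 − 8.6 = -6.1 V < 0.7 V, so it is off. The assumption is consistent.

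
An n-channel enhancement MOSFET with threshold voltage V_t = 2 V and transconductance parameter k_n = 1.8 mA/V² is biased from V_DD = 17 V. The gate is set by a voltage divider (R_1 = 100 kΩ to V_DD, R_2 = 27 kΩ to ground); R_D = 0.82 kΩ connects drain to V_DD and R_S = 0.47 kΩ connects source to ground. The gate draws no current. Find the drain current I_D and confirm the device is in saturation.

I_D ≈ 1.1 mA

V_G = V_DD·R_2/(R_1+R_2) = 17×27/127 = 3.61 V.
Assume saturation: I_D = (k_n/2)(V_GS − V_t)² with V_GS = V_G − I_D·R_S = 3.61 − 0.47·I_D.
Substituting gives 0.199·I_D² − 2.37·I_D + 2.34 = 0, with roots I_D = 1.09 or 10.8 mA.
The root I_D = 10.8 mA gives V_GS = -1.47 V ≤ V_t, so take I_D = 1.09 mA.
Then V_GS = 3.1 V and V_DS = V_DD − I_D(R_D+R_S) = 17 − 1.09×1.29 = 15.6 V.
Saturation requires V_DS ≥ V_GS − V_t = 1.1 V; 15.6 ≥ 1.1 ✓.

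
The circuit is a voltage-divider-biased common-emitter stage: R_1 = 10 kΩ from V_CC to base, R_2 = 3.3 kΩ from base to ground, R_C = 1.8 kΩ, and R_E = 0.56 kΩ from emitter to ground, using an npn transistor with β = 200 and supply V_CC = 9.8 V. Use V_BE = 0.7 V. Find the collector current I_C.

Thevenize the base divider: V_Th = V_CC·R_2/(R_1+R_2) = 9.8×3.3/13.3 = 2.43 V, R_Th = R_1‖R_2 = 2.48 kΩ.
Base-emitter loop: V_Th = I_B·R_Th + V_BE + (β+1)I_B·R_E, so I_B = (2.43 − 0.7) / (2.48 + 201×0.56) = 0.0151 mA.
I_C = β·I_B = 200×0.0151 = 3.01 mA, and I_E = (β+1)I_B = 3.03 mA.
V_CE = V_CC − I_C·R_C − I_E·R_E = 9.8 − 3.01×1.8 − 3.03×0.56 = 2.69 V.
V_CE = 2.69 V > 0.2 V confirms active-region operation.

I_C ≈ 3 mA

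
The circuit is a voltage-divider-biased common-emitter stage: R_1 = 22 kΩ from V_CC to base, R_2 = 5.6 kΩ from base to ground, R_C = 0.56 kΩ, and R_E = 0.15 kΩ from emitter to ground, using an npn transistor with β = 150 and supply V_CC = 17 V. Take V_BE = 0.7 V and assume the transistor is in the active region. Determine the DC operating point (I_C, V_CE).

Thevenize the base divider: V_Th = V_CC·R_2/(R_1+R_2) = 17×5.6/27.6 = 3.45 V, R_Th = R_1‖R_2 = 4.46 kΩ.
Base-emitter loop: V_Th = I_B·R_Th + V_BE + (β+1)I_B·R_E, so I_B = (3.45 − 0.7) / (4.46 + 151×0.15) = 0.101 mA.
I_C = β·I_B = 150×0.101 = 15.2 mA, and I_E = (β+1)I_B = 15.3 mA.
V_CE = V_CC − I_C·R_C − I_E·R_E = 17 − 15.2×0.56 − 15.3×0.15 = 6.19 V.
V_CE = 6.19 V > 0.2 V confirms active-region operation.

I_C ≈ 15 mA, V_CE ≈ 6.2 V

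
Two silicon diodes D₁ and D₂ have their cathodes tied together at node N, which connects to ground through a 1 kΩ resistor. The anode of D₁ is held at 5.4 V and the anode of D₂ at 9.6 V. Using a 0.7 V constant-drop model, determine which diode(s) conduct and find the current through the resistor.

Assume both conduct. Then node N would need to be at both 5.4−0.7 = 4.7 V and 9.6−0.7 = 8.9 V, which is impossible.
Assume only D₂ conducts: V_N = 9.6 − 0.7 = 8.9 V, so I_R = 8.9/1 = 8.9 mA.
Check D₁: its anode-to-cathode voltage is 5.4 − 8.9 = -3.5 V < 0.7 V, so it is off. The assumption is consistent.

Only D₂ conducts; I_R ≈ 8.9 mA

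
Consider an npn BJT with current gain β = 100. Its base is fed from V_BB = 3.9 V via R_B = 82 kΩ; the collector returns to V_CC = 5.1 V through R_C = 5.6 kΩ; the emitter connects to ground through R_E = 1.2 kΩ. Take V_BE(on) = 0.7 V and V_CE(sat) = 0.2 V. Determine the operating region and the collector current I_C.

Assume active: I_B = (3.9 − 0.7)/(82 + 101×1.2) = 0.0157 mA, I_C = β·I_B = 1.57 mA.
Then V_CE = 5.1 − 1.57×5.6 − 1.59×1.2 = -5.63 V < 0.2 V — the active assumption fails.
Re-solve with V_CE = 0.2 V. KCL at the emitter: V_E/R_E = (V_BB−0.7−V_E)/R_B + (V_CC−0.2−V_E)/R_C, giving V_E = 0.893 V.
I_C = (V_CC − 0.2 − V_E)/R_C = (4.9 − 0.893)/5.6 = 0.716 mA.
Check: I_B = (3.2 − 0.893)/82 = 0.0281 mA, and β·I_B = 2.81 mA > I_C, confirming saturation.

saturation; I_C ≈ 0.72 mA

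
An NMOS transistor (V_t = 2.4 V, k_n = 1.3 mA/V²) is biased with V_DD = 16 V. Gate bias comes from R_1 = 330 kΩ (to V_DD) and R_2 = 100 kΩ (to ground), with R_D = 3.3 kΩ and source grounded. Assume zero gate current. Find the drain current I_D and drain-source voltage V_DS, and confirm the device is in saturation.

V_G = V_DD·R_2/(R_1+R_2) = 16×100/430 = 3.72 V. With the source grounded, V_GS = V_G = 3.72 V.
Assume saturation: I_D = (k_n/2)(V_GS − V_t)² = (1.3/2)×(3.72 − 2.4)² = 0.65×1.32² = 1.13 mA.
V_DS = V_DD − I_D·R_D = 16 − 1.13×3.3 = 12.3 V.
Saturation requires V_DS ≥ V_GS − V_t = 1.32 V; 12.3 ≥ 1.32 ✓.

I_D ≈ 1.1 mA, V_DS ≈ 12 V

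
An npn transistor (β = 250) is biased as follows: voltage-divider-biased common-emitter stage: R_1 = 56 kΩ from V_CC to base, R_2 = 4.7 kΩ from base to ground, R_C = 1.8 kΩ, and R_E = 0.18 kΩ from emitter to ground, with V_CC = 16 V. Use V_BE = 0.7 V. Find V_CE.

Thevenize the base divider: V_Th = V_CC·R_2/(R_1+R_2) = 16×4.7/60.7 = 1.24 V, R_Th = R_1‖R_2 = 4.34 kΩ.
Base-emitter loop: V_Th = I_B·R_Th + V_BE + (β+1)I_B·R_E, so I_B = (1.24 − 0.7) / (4.34 + 251×0.18) = 0.0109 mA.
I_C = β·I_B = 250×0.0109 = 2.72 mA, and I_E = (β+1)I_B = 2.73 mA.
V_CE = V_CC − I_C·R_C − I_E·R_E = 16 − 2.72×1.8 − 2.73×0.18 = 10.6 V.
V_CE = 10.6 V > 0.2 V confirms active-region operation.

V_CE ≈ 11 V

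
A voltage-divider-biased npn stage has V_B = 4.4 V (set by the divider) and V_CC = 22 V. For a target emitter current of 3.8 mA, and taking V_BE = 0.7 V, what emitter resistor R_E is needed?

R_E ≈ 0.97 kΩ

V_E = V_B − V_BE = 4.4 − 0.7 = 3.7 V.
R_E = V_E / I_E = 3.7 / 3.8 = 0.974 kΩ.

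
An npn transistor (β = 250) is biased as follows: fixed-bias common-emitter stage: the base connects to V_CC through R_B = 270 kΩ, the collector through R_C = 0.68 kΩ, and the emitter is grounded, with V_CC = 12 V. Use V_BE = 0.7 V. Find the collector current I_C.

I_C ≈ 10 mA

Base loop: V_CC = I_B·R_B + V_BE, so I_B = (12 − 0.7)/270 kΩ = 0.0419 mA.
In the active region I_C = β·I_B = 250 × 0.0419 = 10.5 mA.
Collector loop: V_CE = V_CC − I_C·R_C = 12 − 10.5×0.68 = 4.89 V.
Since V_CE = 4.89 V > V_CE(sat) ≈ 0.2 V, the transistor is in the active region as assumed.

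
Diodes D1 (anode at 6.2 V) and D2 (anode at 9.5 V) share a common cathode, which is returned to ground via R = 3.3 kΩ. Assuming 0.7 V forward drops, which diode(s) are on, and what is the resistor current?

Assume both conduct. Then node N would need to be at both 6.2−0.7 = 5.5 V and 9.5−0.7 = 8.8 V, which is impossible.
Assume only D2 conducts: V_N = 9.5 − 0.7 = 8.8 V, so I_R = 8.8/3.3 = 2.67 mA.
Check D1: its anode-to-cathode voltage is 6.2 − 8.8 = -2.6 V < 0.7 V, so it is off. The assumption is consistent.

Only D2 conducts; I_R ≈ 2.7 mA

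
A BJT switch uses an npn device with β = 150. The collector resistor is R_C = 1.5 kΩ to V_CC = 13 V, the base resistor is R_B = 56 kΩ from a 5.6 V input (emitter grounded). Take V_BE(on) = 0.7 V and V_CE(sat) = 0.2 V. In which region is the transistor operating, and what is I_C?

Assume active: I_B = (5.6 − 0.7)/56 = 0.0875 mA, giving I_C = β·I_B = 13.1 mA.
But then V_CE = 13 − 13.1×1.5 = -6.69 V < V_CE(sat) = 0.2 V — impossible in the active region.
So the transistor is saturated. With V_CE = 0.2 V, I_C = (V_CC − 0.2)/R_C = 12.8/1.5 = 8.53 mA.
Check: β·I_B = 13.1 mA > I_C = 8.53 mA, confirming saturation.

saturation; I_C ≈ 8.5 mA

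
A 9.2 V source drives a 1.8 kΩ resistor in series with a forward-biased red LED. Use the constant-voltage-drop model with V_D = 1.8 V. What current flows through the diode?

KVL around the loop: 9.2 = V_D + I·R = 1.8 + I × 1.8 kΩ.
So I = (9.2 − 1.8) / 1.8 kΩ = 7.4 / 1.8 = 4.11 mA.

I ≈ 4.1 mA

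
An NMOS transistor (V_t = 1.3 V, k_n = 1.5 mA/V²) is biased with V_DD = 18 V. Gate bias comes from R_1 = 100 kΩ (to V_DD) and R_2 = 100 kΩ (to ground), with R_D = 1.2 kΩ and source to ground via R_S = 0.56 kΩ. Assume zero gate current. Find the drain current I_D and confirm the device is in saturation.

V_G = V_DD·R_2/(R_1+R_2) = 18×100/200 = 9 V.
Assume saturation: I_D = (k_n/2)(V_GS − V_t)² with V_GS = V_G − I_D·R_S = 9 − 0.56·I_D.
Substituting gives 0.235·I_D² − 7.47·I_D + 44.5 = 0, with roots I_D = 7.94 or 23.8 mA.
The root I_D = 23.8 mA gives V_GS = -4.33 V ≤ V_t, so take I_D = 7.94 mA.
Then V_GS = 4.55 V and V_DS = V_DD − I_D(R_D+R_S) = 18 − 7.94×1.76 = 4.03 V.
Saturation requires V_DS ≥ V_GS − V_t = 3.25 V; 4.03 ≥ 3.25 ✓.

I_D ≈ 7.9 mA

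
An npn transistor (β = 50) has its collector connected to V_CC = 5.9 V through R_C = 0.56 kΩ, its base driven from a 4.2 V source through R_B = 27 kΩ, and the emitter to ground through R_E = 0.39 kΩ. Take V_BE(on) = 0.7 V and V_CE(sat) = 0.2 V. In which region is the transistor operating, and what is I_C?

active; I_C ≈ 3.7 mA

Assume active. Base-emitter loop: I_B = (V_BB − V_BE)/(R_B + (β+1)R_E) = (4.2 − 0.7)/(27 + 51×0.39) = 0.0746 mA.
I_C = β·I_B = 50×0.0746 = 3.73 mA.
V_CE = V_CC − I_C·R_C − I_E·R_E = 5.9 − 3.73×0.56 − 3.81×0.39 = 2.33 V > V_CE(sat), so the active-region assumption holds.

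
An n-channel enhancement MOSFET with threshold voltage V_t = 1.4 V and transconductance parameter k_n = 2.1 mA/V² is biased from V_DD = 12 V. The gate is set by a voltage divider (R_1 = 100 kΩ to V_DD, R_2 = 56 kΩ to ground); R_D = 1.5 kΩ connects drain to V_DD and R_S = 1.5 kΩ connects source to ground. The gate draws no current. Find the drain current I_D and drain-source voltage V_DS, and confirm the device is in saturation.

V_G = V_DD·R_2/(R_1+R_2) = 12×56/156 = 4.31 V.
Assume saturation: I_D = (k_n/2)(V_GS − V_t)² with V_GS = V_G − I_D·R_S = 4.31 − 1.5·I_D.
Substituting gives 2.36·I_D² − 10.2·I_D + 8.88 = 0, with roots I_D = 1.22 or 3.08 mA.
The root I_D = 3.08 mA gives V_GS = -0.313 V ≤ V_t, so take I_D = 1.22 mA.
Then V_GS = 2.48 V and V_DS = V_DD − I_D(R_D+R_S) = 12 − 1.22×3 = 8.34 V.
Saturation requires V_DS ≥ V_GS − V_t = 1.08 V; 8.34 ≥ 1.08 ✓.

I_D ≈ 1.2 mA, V_DS ≈ 8.3 V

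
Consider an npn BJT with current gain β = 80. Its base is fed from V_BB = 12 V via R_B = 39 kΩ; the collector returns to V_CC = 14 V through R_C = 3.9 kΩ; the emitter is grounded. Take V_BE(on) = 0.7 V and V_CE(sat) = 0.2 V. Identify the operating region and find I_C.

saturation; I_C ≈ 3.5 mA

Assume active: I_B = (12 − 0.7)/39 = 0.29 mA, giving I_C = β·I_B = 23.2 mA.
But then V_CE = 14 − 23.2×3.9 = -76.4 V < V_CE(sat) = 0.2 V — impossible in the active region.
So the transistor is saturated. With V_CE = 0.2 V, I_C = (V_CC − 0.2)/R_C = 13.8/3.9 = 3.54 mA.
Check: β·I_B = 23.2 mA > I_C = 3.54 mA, confirming saturation.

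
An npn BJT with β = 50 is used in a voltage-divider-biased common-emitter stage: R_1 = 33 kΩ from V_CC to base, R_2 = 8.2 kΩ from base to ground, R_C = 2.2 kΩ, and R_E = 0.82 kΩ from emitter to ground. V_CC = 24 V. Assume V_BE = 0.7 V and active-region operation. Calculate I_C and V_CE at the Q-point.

Thevenize the base divider: V_Th = V_CC·R_2/(R_1+R_2) = 24×8.2/41.2 = 4.78 V, R_Th = R_1‖R_2 = 6.57 kΩ.
Base-emitter loop: V_Th = I_B·R_Th + V_BE + (β+1)I_B·R_E, so I_B = (4.78 − 0.7) / (6.57 + 51×0.82) = 0.0843 mA.
I_C = β·I_B = 50×0.0843 = 4.21 mA, and I_E = (β+1)I_B = 4.3 mA.
V_CE = V_CC − I_C·R_C − I_E·R_E = 24 − 4.21×2.2 − 4.3×0.82 = 11.2 V.
V_CE = 11.2 V > 0.2 V confirms active-region operation.

I_C ≈ 4.2 mA, V_CE ≈ 11 V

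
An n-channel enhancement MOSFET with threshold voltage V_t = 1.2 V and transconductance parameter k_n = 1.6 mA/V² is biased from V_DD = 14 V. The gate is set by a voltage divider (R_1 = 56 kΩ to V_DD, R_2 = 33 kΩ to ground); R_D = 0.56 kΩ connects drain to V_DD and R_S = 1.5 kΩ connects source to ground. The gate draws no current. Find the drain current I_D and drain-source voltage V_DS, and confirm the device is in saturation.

I_D ≈ 1.7 mA, V_DS ≈ 11 V

V_G = V_DD·R_2/(R_1+R_2) = 14×33/89 = 5.19 V.
Assume saturation: I_D = (k_n/2)(V_GS − V_t)² with V_GS = V_G − I_D·R_S = 5.19 − 1.5·I_D.
Substituting gives 1.8·I_D² − 10.6·I_D + 12.7 = 0, with roots I_D = 1.69 or 4.19 mA.
The root I_D = 4.19 mA gives V_GS = -1.09 V ≤ V_t, so take I_D = 1.69 mA.
Then V_GS = 2.65 V and V_DS = V_DD − I_D(R_D+R_S) = 14 − 1.69×2.06 = 10.5 V.
Saturation requires V_DS ≥ V_GS − V_t = 1.45 V; 10.5 ≥ 1.45 ✓.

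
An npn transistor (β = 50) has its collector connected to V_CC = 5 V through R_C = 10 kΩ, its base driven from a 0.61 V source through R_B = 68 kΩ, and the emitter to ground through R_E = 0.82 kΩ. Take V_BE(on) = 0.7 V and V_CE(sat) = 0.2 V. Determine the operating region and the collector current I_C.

V_BB = 0.61 V ≤ V_BE(on) = 0.7 V, so the base-emitter junction is not forward biased.
The transistor is in cutoff: I_B = I_C = 0.

cutoff; I_C ≈ 0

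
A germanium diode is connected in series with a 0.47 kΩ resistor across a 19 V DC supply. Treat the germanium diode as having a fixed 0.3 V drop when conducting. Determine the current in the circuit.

KVL around the loop: 19 = V_D + I·R = 0.3 + I × 0.47 kΩ.
So I = (19 − 0.3) / 0.47 kΩ = 18.7 / 0.47 = 39.8 mA.

I ≈ 40 mA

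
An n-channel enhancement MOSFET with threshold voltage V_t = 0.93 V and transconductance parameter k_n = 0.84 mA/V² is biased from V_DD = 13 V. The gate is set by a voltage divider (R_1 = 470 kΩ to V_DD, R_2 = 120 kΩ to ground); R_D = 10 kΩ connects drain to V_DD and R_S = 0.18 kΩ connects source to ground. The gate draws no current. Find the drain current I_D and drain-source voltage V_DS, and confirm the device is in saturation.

I_D ≈ 0.99 mA, V_DS ≈ 2.9 V

V_G = V_DD·R_2/(R_1+R_2) = 13×120/590 = 2.64 V.
Assume saturation: I_D = (k_n/2)(V_GS − V_t)² with V_GS = V_G − I_D·R_S = 2.64 − 0.18·I_D.
Substituting gives 0.0136·I_D² − 1.26·I_D + 1.23 = 0, with roots I_D = 0.991 or 91.5 mA.
The root I_D = 91.5 mA gives V_GS = -13.8 V ≤ V_t, so take I_D = 0.991 mA.
Then V_GS = 2.47 V and V_DS = V_DD − I_D(R_D+R_S) = 13 − 0.991×10.2 = 2.92 V.
Saturation requires V_DS ≥ V_GS − V_t = 1.54 V; 2.92 ≥ 1.54 ✓.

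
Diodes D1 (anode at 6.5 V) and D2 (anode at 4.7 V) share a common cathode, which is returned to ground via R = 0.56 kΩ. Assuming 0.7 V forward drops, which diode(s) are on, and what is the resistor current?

Only D1 conducts; I_R ≈ 10 mA

Assume both conduct. Then node N would need to be at both 6.5−0.7 = 5.8 V and 4.7−0.7 = 4 V, which is impossible.
Assume only D1 conducts: V_N = 6.5 − 0.7 = 5.8 V, so I_R = 5.8/0.56 = 10.4 mA.
Check D2: its anode-to-cathode voltage is 4.7 − 5.8 = -1.1 V < 0.7 V, so it is off. The assumption is consistent.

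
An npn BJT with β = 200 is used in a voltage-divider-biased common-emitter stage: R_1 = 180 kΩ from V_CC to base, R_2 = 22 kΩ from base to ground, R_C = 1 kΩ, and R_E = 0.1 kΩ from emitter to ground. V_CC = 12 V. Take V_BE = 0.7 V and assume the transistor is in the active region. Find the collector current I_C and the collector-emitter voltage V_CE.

Thevenize the base divider: V_Th = V_CC·R_2/(R_1+R_2) = 12×22/202 = 1.31 V, R_Th = R_1‖R_2 = 19.6 kΩ.
Base-emitter loop: V_Th = I_B·R_Th + V_BE + (β+1)I_B·R_E, so I_B = (1.31 − 0.7) / (19.6 + 201×0.1) = 0.0153 mA.
I_C = β·I_B = 200×0.0153 = 3.06 mA, and I_E = (β+1)I_B = 3.07 mA.
V_CE = V_CC − I_C·R_C − I_E·R_E = 12 − 3.06×1 − 3.07×0.1 = 8.64 V.
V_CE = 8.64 V > 0.2 V confirms active-region operation.

I_C ≈ 3.1 mA, V_CE ≈ 8.6 V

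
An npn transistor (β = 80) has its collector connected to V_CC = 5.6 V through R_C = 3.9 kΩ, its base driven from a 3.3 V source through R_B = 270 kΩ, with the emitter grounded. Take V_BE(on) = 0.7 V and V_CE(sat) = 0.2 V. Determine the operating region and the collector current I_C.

Assume active. Base-emitter loop: I_B = (V_BB − V_BE)/R_B = (3.3 − 0.7)/270 = 0.00963 mA.
I_C = β·I_B = 80×0.00963 = 0.77 mA.
V_CE = V_CC − I_C·R_C = 5.6 − 0.77×3.9 = 2.6 V > V_CE(sat), so the active-region assumption holds.

active; I_C ≈ 0.77 mA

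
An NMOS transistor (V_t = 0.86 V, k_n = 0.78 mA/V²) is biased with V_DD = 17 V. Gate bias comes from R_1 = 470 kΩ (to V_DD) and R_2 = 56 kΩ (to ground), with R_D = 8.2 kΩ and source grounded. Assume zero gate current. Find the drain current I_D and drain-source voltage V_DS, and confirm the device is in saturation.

V_G = V_DD·R_2/(R_1+R_2) = 17×56/526 = 1.81 V. With the source grounded, V_GS = V_G = 1.81 V.
Assume saturation: I_D = (k_n/2)(V_GS − V_t)² = (0.78/2)×(1.81 − 0.86)² = 0.39×0.95² = 0.352 mA.
V_DS = V_DD − I_D·R_D = 17 − 0.352×8.2 = 14.1 V.
Saturation requires V_DS ≥ V_GS − V_t = 0.95 V; 14.1 ≥ 0.95 ✓.

I_D ≈ 0.35 mA, V_DS ≈ 14 V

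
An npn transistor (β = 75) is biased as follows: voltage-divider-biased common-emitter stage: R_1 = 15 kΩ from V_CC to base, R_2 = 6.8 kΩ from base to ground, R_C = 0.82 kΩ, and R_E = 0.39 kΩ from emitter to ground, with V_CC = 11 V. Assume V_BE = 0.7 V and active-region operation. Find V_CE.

V_CE ≈ 3.7 V

Thevenize the base divider: V_Th = V_CC·R_2/(R_1+R_2) = 11×6.8/21.8 = 3.43 V, R_Th = R_1‖R_2 = 4.68 kΩ.
Base-emitter loop: V_Th = I_B·R_Th + V_BE + (β+1)I_B·R_E, so I_B = (3.43 − 0.7) / (4.68 + 76×0.39) = 0.0796 mA.
I_C = β·I_B = 75×0.0796 = 5.97 mA, and I_E = (β+1)I_B = 6.05 mA.
V_CE = V_CC − I_C·R_C − I_E·R_E = 11 − 5.97×0.82 − 6.05×0.39 = 3.75 V.
V_CE = 3.75 V > 0.2 V confirms active-region operation.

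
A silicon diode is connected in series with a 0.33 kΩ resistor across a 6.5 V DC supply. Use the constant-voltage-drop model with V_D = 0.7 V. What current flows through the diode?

I ≈ 18 mA

KVL around the loop: 6.5 = V_D + I·R = 0.7 + I × 0.33 kΩ.
So I = (6.5 − 0.7) / 0.33 kΩ = 5.8 / 0.33 = 17.6 mA.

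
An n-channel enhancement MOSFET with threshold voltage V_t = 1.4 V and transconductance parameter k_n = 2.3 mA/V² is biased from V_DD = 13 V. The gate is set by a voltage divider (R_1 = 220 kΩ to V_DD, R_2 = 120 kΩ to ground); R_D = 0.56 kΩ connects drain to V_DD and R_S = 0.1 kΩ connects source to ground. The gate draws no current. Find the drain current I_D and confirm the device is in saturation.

I_D ≈ 7.1 mA

V_G = V_DD·R_2/(R_1+R_2) = 13×120/340 = 4.59 V.
Assume saturation: I_D = (k_n/2)(V_GS − V_t)² with V_GS = V_G − I_D·R_S = 4.59 − 0.1·I_D.
Substituting gives 0.0115·I_D² − 1.73·I_D + 11.7 = 0, with roots I_D = 7.08 or 144 mA.
The root I_D = 144 mA gives V_GS = -9.78 V ≤ V_t, so take I_D = 7.08 mA.
Then V_GS = 3.88 V and V_DS = V_DD − I_D(R_D+R_S) = 13 − 7.08×0.66 = 8.33 V.
Saturation requires V_DS ≥ V_GS − V_t = 2.48 V; 8.33 ≥ 2.48 ✓.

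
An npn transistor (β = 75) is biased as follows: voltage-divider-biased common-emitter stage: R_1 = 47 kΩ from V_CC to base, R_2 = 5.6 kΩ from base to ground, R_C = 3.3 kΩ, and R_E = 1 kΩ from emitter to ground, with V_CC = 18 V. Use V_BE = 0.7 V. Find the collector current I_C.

Thevenize the base divider: V_Th = V_CC·R_2/(R_1+R_2) = 18×5.6/52.6 = 1.92 V, R_Th = R_1‖R_2 = 5 kΩ.
Base-emitter loop: V_Th = I_B·R_Th + V_BE + (β+1)I_B·R_E, so I_B = (1.92 − 0.7) / (5 + 76×1) = 0.015 mA.
I_C = β·I_B = 75×0.015 = 1.13 mA, and I_E = (β+1)I_B = 1.14 mA.
V_CE = V_CC − I_C·R_C − I_E·R_E = 18 − 1.13×3.3 − 1.14×1 = 13.1 V.
V_CE = 13.1 V > 0.2 V confirms active-region operation.

I_C ≈ 1.1 mA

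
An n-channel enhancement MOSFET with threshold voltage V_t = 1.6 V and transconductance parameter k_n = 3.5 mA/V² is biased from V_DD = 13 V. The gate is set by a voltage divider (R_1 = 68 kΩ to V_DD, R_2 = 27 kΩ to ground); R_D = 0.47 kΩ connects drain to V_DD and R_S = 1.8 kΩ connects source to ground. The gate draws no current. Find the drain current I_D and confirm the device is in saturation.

I_D ≈ 0.79 mA

V_G = V_DD·R_2/(R_1+R_2) = 13×27/95 = 3.69 V.
Assume saturation: I_D = (k_n/2)(V_GS − V_t)² with V_GS = V_G − I_D·R_S = 3.69 − 1.8·I_D.
Substituting gives 5.67·I_D² − 14.2·I_D + 7.68 = 0, with roots I_D = 0.79 or 1.71 mA.
The root I_D = 1.71 mA gives V_GS = 0.61 V ≤ V_t, so take I_D = 0.79 mA.
Then V_GS = 2.27 V and V_DS = V_DD − I_D(R_D+R_S) = 13 − 0.79×2.27 = 11.2 V.
Saturation requires V_DS ≥ V_GS − V_t = 0.672 V; 11.2 ≥ 0.672 ✓.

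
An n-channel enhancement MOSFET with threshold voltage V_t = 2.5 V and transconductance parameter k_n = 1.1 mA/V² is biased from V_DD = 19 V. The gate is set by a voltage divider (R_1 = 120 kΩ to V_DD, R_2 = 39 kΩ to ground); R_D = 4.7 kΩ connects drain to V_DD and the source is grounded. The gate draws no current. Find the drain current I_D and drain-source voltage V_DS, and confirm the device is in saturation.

V_G = V_DD·R_2/(R_1+R_2) = 19×39/159 = 4.66 V. With the source grounded, V_GS = V_G = 4.66 V.
Assume saturation: I_D = (k_n/2)(V_GS − V_t)² = (1.1/2)×(4.66 − 2.5)² = 0.55×2.16² = 2.57 mA.
V_DS = V_DD − I_D·R_D = 19 − 2.57×4.7 = 6.94 V.
Saturation requires V_DS ≥ V_GS − V_t = 2.16 V; 6.94 ≥ 2.16 ✓.

I_D ≈ 2.6 mA, V_DS ≈ 6.9 V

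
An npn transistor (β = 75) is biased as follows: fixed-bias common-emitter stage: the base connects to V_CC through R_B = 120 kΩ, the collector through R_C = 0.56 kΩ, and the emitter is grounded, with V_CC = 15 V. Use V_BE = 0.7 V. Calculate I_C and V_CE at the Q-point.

I_C ≈ 8.9 mA, V_CE ≈ 10 V

Base loop: V_CC = I_B·R_B + V_BE, so I_B = (15 − 0.7)/120 kΩ = 0.119 mA.
In the active region I_C = β·I_B = 75 × 0.119 = 8.94 mA.
Collector loop: V_CE = V_CC − I_C·R_C = 15 − 8.94×0.56 = 9.99 V.
Since V_CE = 9.99 V > V_CE(sat) ≈ 0.2 V, the transistor is in the active region as assumed.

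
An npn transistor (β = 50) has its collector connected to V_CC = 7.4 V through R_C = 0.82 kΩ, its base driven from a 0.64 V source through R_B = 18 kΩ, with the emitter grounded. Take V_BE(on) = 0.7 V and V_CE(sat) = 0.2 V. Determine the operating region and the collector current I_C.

V_BB = 0.64 V ≤ V_BE(on) = 0.7 V, so the base-emitter junction is not forward biased.
The transistor is in cutoff: I_B = I_C = 0.

cutoff; I_C ≈ 0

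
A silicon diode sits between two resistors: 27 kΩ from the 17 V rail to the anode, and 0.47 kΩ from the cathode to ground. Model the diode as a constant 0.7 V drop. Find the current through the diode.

I ≈ 0.59 mA

The two resistors are in series with the diode, so KVL gives 17 = I·27 + 0.7 + I·0.47.
I = (17 − 0.7) / (27 + 0.47) kΩ = 16.3 / 27.5 = 0.593 mA.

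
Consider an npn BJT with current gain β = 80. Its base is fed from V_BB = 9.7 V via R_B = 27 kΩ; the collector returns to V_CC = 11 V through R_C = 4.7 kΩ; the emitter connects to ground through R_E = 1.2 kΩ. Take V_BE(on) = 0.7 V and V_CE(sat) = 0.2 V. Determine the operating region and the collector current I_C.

Assume active: I_B = (9.7 − 0.7)/(27 + 81×1.2) = 0.0725 mA, I_C = β·I_B = 5.8 mA.
Then V_CE = 11 − 5.8×4.7 − 5.87×1.2 = -23.3 V < 0.2 V — the active assumption fails.
Re-solve with V_CE = 0.2 V. KCL at the emitter: V_E/R_E = (V_BB−0.7−V_E)/R_B + (V_CC−0.2−V_E)/R_C, giving V_E = 2.43 V.
I_C = (V_CC − 0.2 − V_E)/R_C = (10.8 − 2.43)/4.7 = 1.78 mA.
Check: I_B = (9 − 2.43)/27 = 0.243 mA, and β·I_B = 19.5 mA > I_C, confirming saturation.

saturation; I_C ≈ 1.8 mA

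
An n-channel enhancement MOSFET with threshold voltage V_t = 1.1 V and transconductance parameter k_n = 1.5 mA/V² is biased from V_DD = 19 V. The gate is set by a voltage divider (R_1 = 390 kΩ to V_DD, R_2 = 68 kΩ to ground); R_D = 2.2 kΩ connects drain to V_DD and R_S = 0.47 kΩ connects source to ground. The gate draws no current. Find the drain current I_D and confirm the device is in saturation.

I_D ≈ 1.1 mA

V_G = V_DD·R_2/(R_1+R_2) = 19×68/458 = 2.82 V.
Assume saturation: I_D = (k_n/2)(V_GS − V_t)² with V_GS = V_G − I_D·R_S = 2.82 − 0.47·I_D.
Substituting gives 0.166·I_D² − 2.21·I_D + 2.22 = 0, with roots I_D = 1.09 or 12.3 mA.
The root I_D = 12.3 mA gives V_GS = -2.94 V ≤ V_t, so take I_D = 1.09 mA.
Then V_GS = 2.31 V and V_DS = V_DD − I_D(R_D+R_S) = 19 − 1.09×2.67 = 16.1 V.
Saturation requires V_DS ≥ V_GS − V_t = 1.21 V; 16.1 ≥ 1.21 ✓.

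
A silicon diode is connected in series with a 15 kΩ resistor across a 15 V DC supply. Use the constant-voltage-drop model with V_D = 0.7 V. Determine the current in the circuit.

KVL around the loop: 15 = V_D + I·R = 0.7 + I × 15 kΩ.
So I = (15 − 0.7) / 15 kΩ = 14.3 / 15 = 0.953 mA.

I ≈ 0.95 mA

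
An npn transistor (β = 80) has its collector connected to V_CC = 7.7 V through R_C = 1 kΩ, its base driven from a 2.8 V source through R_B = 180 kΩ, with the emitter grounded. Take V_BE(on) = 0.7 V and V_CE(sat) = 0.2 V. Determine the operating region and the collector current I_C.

Assume active. Base-emitter loop: I_B = (V_BB − V_BE)/R_B = (2.8 − 0.7)/180 = 0.0117 mA.
I_C = β·I_B = 80×0.0117 = 0.933 mA.
V_CE = V_CC − I_C·R_C = 7.7 − 0.933×1 = 6.77 V > V_CE(sat), so the active-region assumption holds.

active; I_C ≈ 0.93 mA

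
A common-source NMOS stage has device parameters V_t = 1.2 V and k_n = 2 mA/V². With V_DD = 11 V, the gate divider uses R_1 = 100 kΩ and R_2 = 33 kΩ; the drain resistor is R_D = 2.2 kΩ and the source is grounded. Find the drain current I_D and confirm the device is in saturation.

I_D ≈ 2.3 mA

V_G = V_DD·R_2/(R_1+R_2) = 11×33/133 = 2.73 V. With the source grounded, V_GS = V_G = 2.73 V.
Assume saturation: I_D = (k_n/2)(V_GS − V_t)² = (2/2)×(2.73 − 1.2)² = 1×1.53² = 2.34 mA.
V_DS = V_DD − I_D·R_D = 11 − 2.34×2.2 = 5.85 V.
Saturation requires V_DS ≥ V_GS − V_t = 1.53 V; 5.85 ≥ 1.53 ✓.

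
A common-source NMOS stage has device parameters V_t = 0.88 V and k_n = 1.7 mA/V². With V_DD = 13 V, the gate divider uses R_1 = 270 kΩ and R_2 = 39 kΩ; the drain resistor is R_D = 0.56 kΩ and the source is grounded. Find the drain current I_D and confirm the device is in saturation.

I_D ≈ 0.49 mA

V_G = V_DD·R_2/(R_1+R_2) = 13×39/309 = 1.64 V. With the source grounded, V_GS = V_G = 1.64 V.
Assume saturation: I_D = (k_n/2)(V_GS − V_t)² = (1.7/2)×(1.64 − 0.88)² = 0.85×0.761² = 0.492 mA.
V_DS = V_DD − I_D·R_D = 13 − 0.492×0.56 = 12.7 V.
Saturation requires V_DS ≥ V_GS − V_t = 0.761 V; 12.7 ≥ 0.761 ✓.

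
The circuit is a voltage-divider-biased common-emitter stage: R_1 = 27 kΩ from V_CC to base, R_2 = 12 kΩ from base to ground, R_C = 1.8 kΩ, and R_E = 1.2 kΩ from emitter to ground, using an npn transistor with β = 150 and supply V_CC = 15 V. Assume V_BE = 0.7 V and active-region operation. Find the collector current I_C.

Thevenize the base divider: V_Th = V_CC·R_2/(R_1+R_2) = 15×12/39 = 4.62 V, R_Th = R_1‖R_2 = 8.31 kΩ.
Base-emitter loop: V_Th = I_B·R_Th + V_BE + (β+1)I_B·R_E, so I_B = (4.62 − 0.7) / (8.31 + 151×1.2) = 0.0207 mA.
I_C = β·I_B = 150×0.0207 = 3.1 mA, and I_E = (β+1)I_B = 3.12 mA.
V_CE = V_CC − I_C·R_C − I_E·R_E = 15 − 3.1×1.8 − 3.12×1.2 = 5.68 V.
V_CE = 5.68 V > 0.2 V confirms active-region operation.

I_C ≈ 3.1 mA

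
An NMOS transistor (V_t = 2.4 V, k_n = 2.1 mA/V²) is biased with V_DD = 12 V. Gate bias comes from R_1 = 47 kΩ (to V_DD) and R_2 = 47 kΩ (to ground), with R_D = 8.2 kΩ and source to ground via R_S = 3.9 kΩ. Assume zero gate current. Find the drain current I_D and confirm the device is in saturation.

V_G = V_DD·R_2/(R_1+R_2) = 12×47/94 = 6 V.
Assume saturation: I_D = (k_n/2)(V_GS − V_t)² with V_GS = V_G − I_D·R_S = 6 − 3.9·I_D.
Substituting gives 16·I_D² − 30.5·I_D + 13.6 = 0, with roots I_D = 0.712 or 1.2 mA.
The root I_D = 1.2 mA gives V_GS = 1.33 V ≤ V_t, so take I_D = 0.712 mA.
Then V_GS = 3.22 V and V_DS = V_DD − I_D(R_D+R_S) = 12 − 0.712×12.1 = 3.39 V.
Saturation requires V_DS ≥ V_GS − V_t = 0.823 V; 3.39 ≥ 0.823 ✓.

I_D ≈ 0.71 mA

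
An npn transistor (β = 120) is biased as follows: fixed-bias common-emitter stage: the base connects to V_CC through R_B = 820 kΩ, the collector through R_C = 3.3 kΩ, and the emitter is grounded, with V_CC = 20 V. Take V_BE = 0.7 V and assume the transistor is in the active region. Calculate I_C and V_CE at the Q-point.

I_C ≈ 2.8 mA, V_CE ≈ 11 V

Base loop: V_CC = I_B·R_B + V_BE, so I_B = (20 − 0.7)/820 kΩ = 0.0235 mA.
In the active region I_C = β·I_B = 120 × 0.0235 = 2.82 mA.
Collector loop: V_CE = V_CC − I_C·R_C = 20 − 2.82×3.3 = 10.7 V.
Since V_CE = 10.7 V > V_CE(sat) ≈ 0.2 V, the transistor is in the active region as assumed.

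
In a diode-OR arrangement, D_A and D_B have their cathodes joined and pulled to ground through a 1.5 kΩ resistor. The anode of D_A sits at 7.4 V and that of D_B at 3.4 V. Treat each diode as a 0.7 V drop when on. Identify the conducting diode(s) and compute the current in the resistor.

Assume both conduct. Then node N would need to be at both 7.4−0.7 = 6.7 V and 3.4−0.7 = 2.7 V, which is impossible.
Assume only D_A conducts: V_N = 7.4 − 0.7 = 6.7 V, so I_R = 6.7/1.5 = 4.47 mA.
Check D_B: its anode-to-cathode voltage is 3.4 − 6.7 = -3.3 V < 0.7 V, so it is off. The assumption is consistent.

Only D_A conducts; I_R ≈ 4.5 mA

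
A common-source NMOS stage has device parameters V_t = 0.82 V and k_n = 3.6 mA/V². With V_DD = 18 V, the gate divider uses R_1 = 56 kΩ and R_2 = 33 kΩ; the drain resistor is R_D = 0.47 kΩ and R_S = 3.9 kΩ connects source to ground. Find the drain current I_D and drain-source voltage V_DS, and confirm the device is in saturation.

I_D ≈ 1.3 mA, V_DS ≈ 12 V

V_G = V_DD·R_2/(R_1+R_2) = 18×33/89 = 6.67 V.
Assume saturation: I_D = (k_n/2)(V_GS − V_t)² with V_GS = V_G − I_D·R_S = 6.67 − 3.9·I_D.
Substituting gives 27.4·I_D² − 83.2·I_D + 61.7 = 0, with roots I_D = 1.28 or 1.75 mA.
The root I_D = 1.75 mA gives V_GS = -0.167 V ≤ V_t, so take I_D = 1.28 mA.
Then V_GS = 1.66 V and V_DS = V_DD − I_D(R_D+R_S) = 18 − 1.28×4.37 = 12.4 V.
Saturation requires V_DS ≥ V_GS − V_t = 0.845 V; 12.4 ≥ 0.845 ✓.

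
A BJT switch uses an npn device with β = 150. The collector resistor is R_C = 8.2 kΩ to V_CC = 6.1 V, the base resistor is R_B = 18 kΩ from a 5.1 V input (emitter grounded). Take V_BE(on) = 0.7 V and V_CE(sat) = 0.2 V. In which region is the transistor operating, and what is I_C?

saturation; I_C ≈ 0.72 mA

Assume active: I_B = (5.1 − 0.7)/18 = 0.244 mA, giving I_C = β·I_B = 36.7 mA.
But then V_CE = 6.1 − 36.7×8.2 = -295 V < V_CE(sat) = 0.2 V — impossible in the active region.
So the transistor is saturated. With V_CE = 0.2 V, I_C = (V_CC − 0.2)/R_C = 5.9/8.2 = 0.72 mA.
Check: β·I_B = 36.7 mA > I_C = 0.72 mA, confirming saturation.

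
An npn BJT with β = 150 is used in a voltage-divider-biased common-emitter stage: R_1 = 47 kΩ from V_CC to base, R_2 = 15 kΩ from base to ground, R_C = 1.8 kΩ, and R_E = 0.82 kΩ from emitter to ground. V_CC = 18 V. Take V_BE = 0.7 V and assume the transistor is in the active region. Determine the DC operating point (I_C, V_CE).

I_C ≈ 4.1 mA, V_CE ≈ 7.4 V

Thevenize the base divider: V_Th = V_CC·R_2/(R_1+R_2) = 18×15/62 = 4.35 V, R_Th = R_1‖R_2 = 11.4 kΩ.
Base-emitter loop: V_Th = I_B·R_Th + V_BE + (β+1)I_B·R_E, so I_B = (4.35 − 0.7) / (11.4 + 151×0.82) = 0.027 mA.
I_C = β·I_B = 150×0.027 = 4.06 mA, and I_E = (β+1)I_B = 4.08 mA.
V_CE = V_CC − I_C·R_C − I_E·R_E = 18 − 4.06×1.8 − 4.08×0.82 = 7.35 V.
V_CE = 7.35 V > 0.2 V confirms active-region operation.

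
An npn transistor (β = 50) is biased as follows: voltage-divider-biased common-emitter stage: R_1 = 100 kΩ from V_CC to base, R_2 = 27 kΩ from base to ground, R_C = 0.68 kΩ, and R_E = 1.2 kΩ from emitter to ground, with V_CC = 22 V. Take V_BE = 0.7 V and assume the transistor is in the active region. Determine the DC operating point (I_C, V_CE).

I_C ≈ 2.4 mA, V_CE ≈ 17 V

Thevenize the base divider: V_Th = V_CC·R_2/(R_1+R_2) = 22×27/127 = 4.68 V, R_Th = R_1‖R_2 = 21.3 kΩ.
Base-emitter loop: V_Th = I_B·R_Th + V_BE + (β+1)I_B·R_E, so I_B = (4.68 − 0.7) / (21.3 + 51×1.2) = 0.0482 mA.
I_C = β·I_B = 50×0.0482 = 2.41 mA, and I_E = (β+1)I_B = 2.46 mA.
V_CE = V_CC − I_C·R_C − I_E·R_E = 22 − 2.41×0.68 − 2.46×1.2 = 17.4 V.
V_CE = 17.4 V > 0.2 V confirms active-region operation.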